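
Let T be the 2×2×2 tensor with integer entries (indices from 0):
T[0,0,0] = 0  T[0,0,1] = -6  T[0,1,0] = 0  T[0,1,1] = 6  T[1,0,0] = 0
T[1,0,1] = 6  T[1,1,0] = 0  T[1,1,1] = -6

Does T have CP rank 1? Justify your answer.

If T = a ⊗ b ⊗ c then every fibre of T is a multiple of the corresponding factor, so read the factors off the fibres through the nonzero entry T[0,0,1] = -6.
The mode-1 fibre T[:,0,1] = [-6, 6] gives a = [1, -1] (primitive direction); the mode-2 fibre T[0,:,1] = [-6, 6] gives b = [1, -1]; then c[k] = T[0,0,k] / (a[0]·b[0]) = [0, -6] / 1 = [0, -6].
Expanding [1, -1] ⊗ [1, -1] ⊗ [0, -6] reproduces all 8 entries of T, so T = [1, -1] ⊗ [1, -1] ⊗ [0, -6] and rank(T) ≤ 1.
Equivalently every frontal slice T[:,:,k] is c[k] times the rank-1 matrix [1, -1] ⊗ [1, -1]. So T has rank 1 (it is nonzero).

Yes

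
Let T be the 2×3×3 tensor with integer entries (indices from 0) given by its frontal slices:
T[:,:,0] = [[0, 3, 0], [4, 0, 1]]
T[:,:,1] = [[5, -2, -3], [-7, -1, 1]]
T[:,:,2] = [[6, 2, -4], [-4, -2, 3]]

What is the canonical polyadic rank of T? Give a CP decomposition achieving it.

rank(T) = 3

Lower bound: the mode-2 unfolding of T (rows indexed by j, columns by (i,k) = (0,0), (0,1), (0,2), (1,0), (1,1), (1,2)) is [[0, 5, 6, 4, -7, -4], [3, -2, 2, 0, -1, -2], [0, -3, -4, 1, 1, 3]].
There the 3×3 minor on rows j ∈ {0, 1, 2}, columns (i,k) ∈ {(0,0), (0,1), (0,2)} is det [[0, 5, 6], [3, -2, 2], [0, -3, -4]] = 6 ≠ 0, so this unfolding has rank ≥ 3; CP rank is at least every unfolding rank, so rank(T) ≥ 3. (Flattening ranks never certify an upper bound on CP rank; for that we must actually write T with 3 rank-1 terms.)
Upper bound: T is a sum of 3 rank-1 terms, T = [1, -1] ⊗ [1, 1, -1] ⊗ [2, -1, 2] + [1, 2] ⊗ [2, 1, 0] ⊗ [1, -1, 0] + [2, -1] ⊗ [2, 0, -1] ⊗ [-1, 2, 1] (written with every a and b primitive with positive leading entry and the scale carried by c; CP decompositions are not unique, and this one is verified by expanding entrywise), so rank(T) ≤ 3.
These bounds meet, so rank(T) = 3.
Check entry T[0,2,0] = 0: (1)·(-1)·(2) + (1)·(0)·(1) + (2)·(-1)·(-1) = 0.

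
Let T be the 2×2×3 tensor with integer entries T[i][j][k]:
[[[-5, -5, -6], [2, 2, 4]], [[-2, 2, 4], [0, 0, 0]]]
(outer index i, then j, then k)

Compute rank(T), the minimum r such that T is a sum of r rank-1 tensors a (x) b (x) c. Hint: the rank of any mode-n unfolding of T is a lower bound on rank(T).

Lower bound: the mode-3 unfolding of T (rows indexed by k, columns by (i,j) = (0,0), (0,1), (1,0), (1,1)) is [[-5, 2, -2, 0], [-5, 2, 2, 0], [-6, 4, 4, 0]].
There the 3×3 minor on rows k ∈ {0, 1, 2}, columns (i,j) ∈ {(0,0), (0,1), (1,0)} is det [[-5, 2, -2], [-5, 2, 2], [-6, 4, 4]] = 32 ≠ 0, so this unfolding has rank ≥ 3; CP rank is at least every unfolding rank, so rank(T) ≥ 3. (This is only a lower bound: in general the CP rank may exceed every unfolding rank, so we still need to exhibit 3 rank-1 terms summing to T.)
Upper bound: T is a sum of 3 rank-1 terms, T = [1, 0] (x) [1, 0] (x) [0, -2, 0] + [1, 0] (x) [2, -1] (x) [-2, -2, -4] + [1, 2] (x) [1, 0] (x) [-1, 1, 2] (written with every a and b primitive with positive leading entry and the scale carried by c; CP decompositions are not unique, and this one is verified by expanding entrywise), so rank(T) ≤ 3.
These bounds meet, so rank(T) = 3.
Check entry T[0,1,0] = 2: (1)·(0)·(0) + (1)·(-1)·(-2) + (1)·(0)·(-1) = 2.

3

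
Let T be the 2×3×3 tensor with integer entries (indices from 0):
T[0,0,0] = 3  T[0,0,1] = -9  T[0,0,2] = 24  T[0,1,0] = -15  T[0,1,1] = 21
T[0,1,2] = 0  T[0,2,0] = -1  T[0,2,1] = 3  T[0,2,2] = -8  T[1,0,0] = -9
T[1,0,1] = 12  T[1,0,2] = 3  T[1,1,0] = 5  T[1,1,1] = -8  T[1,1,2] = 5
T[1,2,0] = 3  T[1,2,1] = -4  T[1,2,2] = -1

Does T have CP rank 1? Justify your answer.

No

The mode-3 unfolding of T (rows indexed by k, columns by (i,j) = (0,0), (0,1), (0,2), (1,0), (1,1), (1,2)) is [[3, -15, -1, -9, 5, 3], [-9, 21, 3, 12, -8, -4], [24, 0, -8, 3, 5, -1]].
There the 2×2 minor on rows k ∈ {0, 1}, columns (i,j) ∈ {(0,0), (0,1)} is det [[3, -15], [-9, 21]] = -72 ≠ 0, so this unfolding has rank ≥ 2; CP rank is at least every unfolding rank, so rank(T) ≥ 2.
In particular rank(T) ≥ 2 > 1, so T is not rank-1.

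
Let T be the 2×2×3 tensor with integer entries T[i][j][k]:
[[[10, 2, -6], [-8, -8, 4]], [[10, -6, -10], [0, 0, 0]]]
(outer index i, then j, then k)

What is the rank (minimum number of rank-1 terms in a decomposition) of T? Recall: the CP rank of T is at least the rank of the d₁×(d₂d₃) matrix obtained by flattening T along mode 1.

3

Lower bound: the mode-3 unfolding of T (rows indexed by k, columns by (i,j) = (0,0), (0,1), (1,0), (1,1)) is [[10, -8, 10, 0], [2, -8, -6, 0], [-6, 4, -10, 0]].
There the 3×3 minor on rows k ∈ {0, 1, 2}, columns (i,j) ∈ {(0,0), (0,1), (1,0)} is det [[10, -8, 10], [2, -8, -6], [-6, 4, -10]] = 192 ≠ 0, so this unfolding has rank ≥ 3; CP rank is at least every unfolding rank, so rank(T) ≥ 3. (This is only a lower bound: in general the CP rank may exceed every unfolding rank, so we still need to exhibit 3 rank-1 terms summing to T.)
Upper bound: T is a sum of 3 rank-1 terms, T = [1, -1] ∘ [1, 0] ∘ [-2, -2, 2] + [1, 0] ∘ [1, -1] ∘ [8, 8, -4] + [1, 2] ∘ [1, 0] ∘ [4, -4, -4] (written with every a and b primitive with positive leading entry and the scale carried by c; CP decompositions are not unique, and this one is verified by expanding entrywise), so rank(T) ≤ 3.
These bounds meet, so rank(T) = 3.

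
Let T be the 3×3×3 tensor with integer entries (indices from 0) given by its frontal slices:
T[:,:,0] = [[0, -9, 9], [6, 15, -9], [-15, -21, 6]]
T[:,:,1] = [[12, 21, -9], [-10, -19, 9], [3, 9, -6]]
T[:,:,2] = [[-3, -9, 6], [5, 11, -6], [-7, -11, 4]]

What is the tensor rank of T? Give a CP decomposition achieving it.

Lower bound: in the mode-3 unfolding of T (rows indexed by k, columns by (i,j)) the 2×2 minor on rows k ∈ {0, 1}, columns (i,j) ∈ {(0,0), (0,1)} is det [[0, -9], [12, 21]] = 108 ≠ 0, so that unfolding has rank ≥ 2 and hence rank(T) ≥ 2 (CP rank is at least every unfolding rank, though it can be larger).
Upper bound: with S_k = T[:,:,k], the two rank-1 terms a₁b₁ᵀ, a₂b₂ᵀ are the rank-1 members of the pencil x·S₀ + y·S₁.
The 2×2 minor of x·S₀ + y·S₁ on rows {0,1}, columns {0,1} is 54·x² − 36·xy − 18·y² = 18·(x − y)(3·x + y), vanishing at (x:y) = (1:1) and (1:-3).
M₁ = S₀ + S₁ = [[12, 12, 0], [-4, -4, 0], [-12, -12, 0]] = 4·[3, -1, -3][1, 1, 0]ᵀ and M₂ = S₀ − 3·S₁ = [[-36, -72, 36], [36, 72, -36], [-24, -48, 24]] = (-12)·[3, -3, 2][1, 2, -1]ᵀ, so take a₁ = [3, -1, -3], b₁ = [1, 1, 0], a₂ = [3, -3, 2], b₂ = [1, 2, -1].
Each slice is an integer combination of E₁ = a₁b₁ᵀ and E₂ = a₂b₂ᵀ: S₀ = 3·E₁ − 3·E₂, S₁ = E₁ + 3·E₂, S₂ = E₁ − 2·E₂; reading off coefficients, c₁ = [3, 1, 1] and c₂ = [-3, 3, -2].
Hence T = [3, -1, -3] ⊗ [1, 1, 0] ⊗ [3, 1, 1] + [3, -3, 2] ⊗ [1, 2, -1] ⊗ [-3, 3, -2], so rank(T) ≤ 2.
These bounds meet, so rank(T) = 2.

rank(T) = 2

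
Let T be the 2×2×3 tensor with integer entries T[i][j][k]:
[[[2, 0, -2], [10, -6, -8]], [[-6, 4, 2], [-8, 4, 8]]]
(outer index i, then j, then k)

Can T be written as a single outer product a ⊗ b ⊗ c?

No

The mode-3 unfolding of T (rows indexed by k, columns by (i,j) = (0,0), (0,1), (1,0), (1,1)) is [[2, 10, -6, -8], [0, -6, 4, 4], [-2, -8, 2, 8]].
There the 3×3 minor on rows k ∈ {0, 1, 2}, columns (i,j) ∈ {(0,0), (0,1), (1,0)} is det [[2, 10, -6], [0, -6, 4], [-2, -8, 2]] = 32 ≠ 0, so this unfolding has rank ≥ 3; CP rank is at least every unfolding rank, so rank(T) ≥ 3.
In particular rank(T) ≥ 3 > 1, so T is not rank-1.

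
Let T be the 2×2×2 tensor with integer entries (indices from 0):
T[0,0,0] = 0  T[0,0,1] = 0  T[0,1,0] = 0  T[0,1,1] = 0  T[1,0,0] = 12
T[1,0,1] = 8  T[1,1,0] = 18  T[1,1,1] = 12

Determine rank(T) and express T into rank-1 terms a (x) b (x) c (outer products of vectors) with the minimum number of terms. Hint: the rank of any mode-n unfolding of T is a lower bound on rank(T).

rank(T) = 1

Lower bound: T ≠ 0 (e.g. T[1,0,0] = 12), so rank(T) ≥ 1.
Upper bound: if T = a (x) b (x) c then every fibre of T is a multiple of the corresponding factor, so read the factors off the fibres through the nonzero entry T[1,0,0] = 12.
The mode-1 fibre T[:,0,0] = [0, 12] gives a = [0, 1] (primitive direction); the mode-2 fibre T[1,:,0] = [12, 18] gives b = [2, 3]; then c[k] = T[1,0,k] / (a[1]·b[0]) = [12, 8] / 2 = [6, 4].
Expanding [0, 1] (x) [2, 3] (x) [6, 4] reproduces all 8 entries of T, so T = [0, 1] (x) [2, 3] (x) [6, 4] and rank(T) ≤ 1.
These bounds meet, so rank(T) = 1.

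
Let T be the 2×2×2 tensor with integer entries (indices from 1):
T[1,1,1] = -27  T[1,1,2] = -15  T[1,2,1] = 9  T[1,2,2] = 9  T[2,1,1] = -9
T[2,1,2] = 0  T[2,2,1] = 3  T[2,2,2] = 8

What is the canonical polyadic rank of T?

Lower bound: the mode-2 unfolding of T (rows indexed by j, columns by (i,k) = (1,1), (1,2), (2,1), (2,2)) is [[-27, -15, -9, 0], [9, 9, 3, 8]].
There the 2×2 minor on rows j ∈ {1, 2}, columns (i,k) ∈ {(1,1), (1,2)} is det [[-27, -15], [9, 9]] = -108 ≠ 0, so this unfolding has rank ≥ 2; CP rank is at least every unfolding rank, so rank(T) ≥ 2. (Unfolding ranks only ever bound the CP rank from below — rank(T) can be strictly larger than all of them — so the matching upper bound has to come from an explicit 2-term decomposition.)
Upper bound — finding two terms. Write S_k = T[:,:,k] for the frontal slices: S₁ = [[-27, 9], [-9, 3]], S₂ = [[-15, 9], [0, 8]].
If T = a₁ ⊗ b₁ ⊗ c₁ + a₂ ⊗ b₂ ⊗ c₂ then each S_k = c₁[k]·a₁b₁ᵀ + c₂[k]·a₂b₂ᵀ. S₁ and S₂ are linearly independent, so a₁b₁ᵀ and a₂b₂ᵀ must span the same plane of matrices: they are the rank-1 matrices of the form x·S₁ + y·S₂.
det(x·S₁ + y·S₂) is −180·xy − 120·y² = (-60)·(3·x + 2·y)(y), vanishing at (x:y) = (2:-3) and (1:0).
M₁ = 2·S₁ − 3·S₂ = [[-9, -9], [-18, -18]] = (-9)·(1, 2)(1, 1)ᵀ and M₂ = S₁ = [[-27, 9], [-9, 3]] = (-3)·(3, 1)(3, -1)ᵀ, so take a₁ = (1, 2), b₁ = (1, 1), a₂ = (3, 1), b₂ = (3, -1).
Each slice is an integer combination of E₁ = a₁b₁ᵀ and E₂ = a₂b₂ᵀ: S₁ = −3·E₂, S₂ = 3·E₁ − 2·E₂; reading off coefficients, c₁ = (0, 3) and c₂ = (-3, -2).
Hence T = (1, 2) ⊗ (1, 1) ⊗ (0, 3) + (3, 1) ⊗ (3, -1) ⊗ (-3, -2), so rank(T) ≤ 2.
These bounds meet, so rank(T) = 2.

2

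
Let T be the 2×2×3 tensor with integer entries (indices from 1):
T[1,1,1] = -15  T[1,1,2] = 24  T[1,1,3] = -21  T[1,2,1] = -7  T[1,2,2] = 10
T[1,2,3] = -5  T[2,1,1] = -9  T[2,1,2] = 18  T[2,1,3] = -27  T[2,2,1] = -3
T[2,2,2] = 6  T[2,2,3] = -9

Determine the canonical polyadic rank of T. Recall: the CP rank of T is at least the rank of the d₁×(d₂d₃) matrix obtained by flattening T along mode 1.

Lower bound: the mode-1 unfolding of T (rows indexed by i, columns by (j,k) = (1,1), (1,2), (1,3), (2,1), (2,2), (2,3)) is [[-15, 24, -21, -7, 10, -5], [-9, 18, -27, -3, 6, -9]].
There the 2×2 minor on rows i ∈ {1, 2}, columns (j,k) ∈ {(1,1), (1,2)} is det [[-15, 24], [-9, 18]] = -54 ≠ 0, so this unfolding has rank ≥ 2; CP rank is at least every unfolding rank, so rank(T) ≥ 2. (Unfolding ranks only ever bound the CP rank from below — rank(T) can be strictly larger than all of them — so the matching upper bound has to come from an explicit 2-term decomposition.)
Upper bound — finding two terms. Write S_k = T[:,:,k] for the frontal slices: S₁ = [[-15, -7], [-9, -3]], S₂ = [[24, 10], [18, 6]], S₃ = [[-21, -5], [-27, -9]].
If T = a₁ ⊗ b₁ ⊗ c₁ + a₂ ⊗ b₂ ⊗ c₂ then each S_k = c₁[k]·a₁b₁ᵀ + c₂[k]·a₂b₂ᵀ. S₁ and S₂ are linearly independent, so a₁b₁ᵀ and a₂b₂ᵀ must span the same plane of matrices: they are the rank-1 matrices of the form x·S₁ + y·S₂.
det(x·S₁ + y·S₂) is −18·x² + 54·xy − 36·y² = (-18)·(x − 2·y)(x − y), vanishing at (x:y) = (2:1) and (1:1).
M₁ = 2·S₁ + S₂ = [[-6, -4], [0, 0]] = (-2)·(1, 0)(3, 2)ᵀ and M₂ = S₁ + S₂ = [[9, 3], [9, 3]] = 3·(1, 1)(3, 1)ᵀ, so take a₁ = (1, 0), b₁ = (3, 2), a₂ = (1, 1), b₂ = (3, 1).
Each slice is an integer combination of E₁ = a₁b₁ᵀ and E₂ = a₂b₂ᵀ: S₁ = −2·E₁ − 3·E₂, S₂ = 2·E₁ + 6·E₂, S₃ = 2·E₁ − 9·E₂; reading off coefficients, c₁ = (-2, 2, 2) and c₂ = (-3, 6, -9).
Hence T = (1, 0) ⊗ (3, 2) ⊗ (-2, 2, 2) + (1, 1) ⊗ (3, 1) ⊗ (-3, 6, -9), so rank(T) ≤ 2.
These bounds meet, so rank(T) = 2.

2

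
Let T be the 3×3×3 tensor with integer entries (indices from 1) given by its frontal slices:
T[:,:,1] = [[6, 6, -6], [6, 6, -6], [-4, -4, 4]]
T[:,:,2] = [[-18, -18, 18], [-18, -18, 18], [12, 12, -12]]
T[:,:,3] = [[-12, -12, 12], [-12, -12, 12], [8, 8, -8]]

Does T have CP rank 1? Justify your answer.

If T = a ⊗ b ⊗ c then every fibre of T is a multiple of the corresponding factor, so read the factors off the fibres through the nonzero entry T[1,1,1] = 6.
The mode-1 fibre T[:,1,1] = [6, 6, -4] gives a = (3, 3, -2) (primitive direction); the mode-2 fibre T[1,:,1] = [6, 6, -6] gives b = (1, 1, -1); then c[k] = T[1,1,k] / (a[1]·b[1]) = [6, -18, -12] / 3 = (2, -6, -4).
Expanding (3, 3, -2) ⊗ (1, 1, -1) ⊗ (2, -6, -4) reproduces all 27 entries of T, so T = (3, 3, -2) ⊗ (1, 1, -1) ⊗ (2, -6, -4) and rank(T) ≤ 1.
Equivalently every frontal slice T[:,:,k] is c[k] times the rank-1 matrix (3, 3, -2) ⊗ (1, 1, -1). So T has rank 1 (it is nonzero).

Yes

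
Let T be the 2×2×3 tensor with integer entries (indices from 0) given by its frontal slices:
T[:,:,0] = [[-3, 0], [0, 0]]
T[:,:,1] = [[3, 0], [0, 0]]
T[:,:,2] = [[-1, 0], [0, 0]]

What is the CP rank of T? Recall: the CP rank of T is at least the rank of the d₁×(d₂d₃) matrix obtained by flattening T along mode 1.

Lower bound: T ≠ 0 (e.g. T[0,0,0] = -3), so rank(T) ≥ 1.
Upper bound: if T = a ⊗ b ⊗ c then every fibre of T is a multiple of the corresponding factor, so read the factors off the fibres through the nonzero entry T[0,0,0] = -3.
The mode-1 fibre T[:,0,0] = [-3, 0] gives a = [1, 0] (primitive direction); the mode-2 fibre T[0,:,0] = [-3, 0] gives b = [1, 0]; then c[k] = T[0,0,k] / (a[0]·b[0]) = [-3, 3, -1] / 1 = [-3, 3, -1].
Expanding [1, 0] ⊗ [1, 0] ⊗ [-3, 3, -1] reproduces all 12 entries of T, so T = [1, 0] ⊗ [1, 0] ⊗ [-3, 3, -1] and rank(T) ≤ 1.
These bounds meet, so rank(T) = 1.

1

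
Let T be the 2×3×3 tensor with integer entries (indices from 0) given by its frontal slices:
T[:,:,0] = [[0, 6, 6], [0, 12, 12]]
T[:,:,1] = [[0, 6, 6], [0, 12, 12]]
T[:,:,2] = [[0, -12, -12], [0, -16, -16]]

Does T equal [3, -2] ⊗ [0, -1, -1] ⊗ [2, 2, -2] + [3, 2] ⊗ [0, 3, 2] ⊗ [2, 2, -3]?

No

Reconstruct entry (0,1,0) from the claimed factors: Σₗ aₗ[0]bₗ[1]cₗ[0] = (3)·(-1)·(2) + (3)·(3)·(2) = 12, but T[0,1,0] = 6. The claim is false.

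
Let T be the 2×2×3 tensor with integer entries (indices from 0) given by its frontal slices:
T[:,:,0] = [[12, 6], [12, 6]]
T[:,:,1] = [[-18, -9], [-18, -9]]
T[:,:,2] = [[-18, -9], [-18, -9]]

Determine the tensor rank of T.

Lower bound: T ≠ 0 (e.g. T[0,0,0] = 12), so rank(T) ≥ 1.
Upper bound: if T = a ⊗ b ⊗ c then every fibre of T is a multiple of the corresponding factor, so read the factors off the fibres through the nonzero entry T[0,0,0] = 12.
The mode-1 fibre T[:,0,0] = [12, 12] gives a = [1, 1] (primitive direction); the mode-2 fibre T[0,:,0] = [12, 6] gives b = [2, 1]; then c[k] = T[0,0,k] / (a[0]·b[0]) = [12, -18, -18] / 2 = [6, -9, -9].
Expanding [1, 1] ⊗ [2, 1] ⊗ [6, -9, -9] reproduces all 12 entries of T, so T = [1, 1] ⊗ [2, 1] ⊗ [6, -9, -9] and rank(T) ≤ 1.
These bounds meet, so rank(T) = 1.

1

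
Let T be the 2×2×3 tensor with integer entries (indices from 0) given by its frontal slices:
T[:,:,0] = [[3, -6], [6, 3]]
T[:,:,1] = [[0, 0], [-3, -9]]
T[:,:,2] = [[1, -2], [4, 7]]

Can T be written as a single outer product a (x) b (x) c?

No

The mode-2 unfolding of T (rows indexed by j, columns by (i,k) = (0,0), (0,1), (0,2), (1,0), (1,1), (1,2)) is [[3, 0, 1, 6, -3, 4], [-6, 0, -2, 3, -9, 7]].
There the 2×2 minor on rows j ∈ {0, 1}, columns (i,k) ∈ {(0,0), (1,0)} is det [[3, 6], [-6, 3]] = 45 ≠ 0, so this unfolding has rank ≥ 2; CP rank is at least every unfolding rank, so rank(T) ≥ 2.
In particular rank(T) ≥ 2 > 1, so T is not rank-1.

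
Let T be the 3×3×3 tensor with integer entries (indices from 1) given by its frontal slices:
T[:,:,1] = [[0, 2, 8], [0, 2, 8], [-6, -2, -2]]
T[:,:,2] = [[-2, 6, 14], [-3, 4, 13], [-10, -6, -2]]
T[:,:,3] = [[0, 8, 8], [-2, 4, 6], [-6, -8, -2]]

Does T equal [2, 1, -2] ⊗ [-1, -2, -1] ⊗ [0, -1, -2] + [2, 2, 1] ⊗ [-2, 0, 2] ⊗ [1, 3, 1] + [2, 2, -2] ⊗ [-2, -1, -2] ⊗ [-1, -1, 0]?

Reconstruct entry (1,1,2) from the claimed factors: Σₗ aₗ[1]bₗ[1]cₗ[2] = (2)·(-1)·(-1) + (2)·(-2)·(3) + (2)·(-2)·(-1) = -6, but T[1,1,2] = -2. The claim is false.

No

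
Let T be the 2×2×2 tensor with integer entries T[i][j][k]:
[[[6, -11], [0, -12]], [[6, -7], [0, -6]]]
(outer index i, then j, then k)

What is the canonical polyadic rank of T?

2

Lower bound: the mode-3 unfolding of T (rows indexed by k, columns by (i,j) = (0,0), (0,1), (1,0), (1,1)) is [[6, 0, 6, 0], [-11, -12, -7, -6]].
There the 2×2 minor on rows k ∈ {0, 1}, columns (i,j) ∈ {(0,0), (0,1)} is det [[6, 0], [-11, -12]] = -72 ≠ 0, so this unfolding has rank ≥ 2; CP rank is at least every unfolding rank, so rank(T) ≥ 2. (This is only a lower bound: in general the CP rank may exceed every unfolding rank, so we still need to exhibit 2 rank-1 terms summing to T.)
Upper bound — finding two terms. Write S_k = T[:,:,k] for the frontal slices: S₀ = [[6, 0], [6, 0]], S₁ = [[-11, -12], [-7, -6]].
If T = a₁ ⊗ b₁ ⊗ c₁ + a₂ ⊗ b₂ ⊗ c₂ then each S_k = c₁[k]·a₁b₁ᵀ + c₂[k]·a₂b₂ᵀ. S₀ and S₁ are linearly independent, so a₁b₁ᵀ and a₂b₂ᵀ must span the same plane of matrices: they are the rank-1 matrices of the form x·S₀ + y·S₁.
det(x·S₀ + y·S₁) is 36·xy − 18·y² = 18·(2·x − y)(y), vanishing at (x:y) = (1:2) and (1:0).
M₁ = S₀ + 2·S₁ = [[-16, -24], [-8, -12]] = (-4)·[2, 1][2, 3]ᵀ and M₂ = S₀ = [[6, 0], [6, 0]] = 6·[1, 1][1, 0]ᵀ, so take a₁ = [2, 1], b₁ = [2, 3], a₂ = [1, 1], b₂ = [1, 0].
Each slice is an integer combination of E₁ = a₁b₁ᵀ and E₂ = a₂b₂ᵀ: S₀ = 6·E₂, S₁ = −2·E₁ − 3·E₂; reading off coefficients, c₁ = [0, -2] and c₂ = [6, -3].
Hence T = [2, 1] ⊗ [2, 3] ⊗ [0, -2] + [1, 1] ⊗ [1, 0] ⊗ [6, -3], so rank(T) ≤ 2.
These bounds meet, so rank(T) = 2.
Check entry T[0,0,1] = -11: (2)·(2)·(-2) + (1)·(1)·(-3) = -11.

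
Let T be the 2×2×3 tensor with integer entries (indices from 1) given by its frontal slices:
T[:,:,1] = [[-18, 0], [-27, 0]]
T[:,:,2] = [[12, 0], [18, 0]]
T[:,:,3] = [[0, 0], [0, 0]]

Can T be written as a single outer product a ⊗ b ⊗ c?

If T = a ⊗ b ⊗ c then every fibre of T is a multiple of the corresponding factor, so read the factors off the fibres through the nonzero entry T[1,1,1] = -18.
The mode-1 fibre T[:,1,1] = [-18, -27] gives a = (2, 3) (primitive direction); the mode-2 fibre T[1,:,1] = [-18, 0] gives b = (1, 0); then c[k] = T[1,1,k] / (a[1]·b[1]) = [-18, 12, 0] / 2 = (-9, 6, 0).
Expanding (2, 3) ⊗ (1, 0) ⊗ (-9, 6, 0) reproduces all 12 entries of T, so T = (2, 3) ⊗ (1, 0) ⊗ (-9, 6, 0) and rank(T) ≤ 1.
Equivalently every frontal slice T[:,:,k] is c[k] times the rank-1 matrix (2, 3) ⊗ (1, 0). So T has rank 1 (it is nonzero).

Yes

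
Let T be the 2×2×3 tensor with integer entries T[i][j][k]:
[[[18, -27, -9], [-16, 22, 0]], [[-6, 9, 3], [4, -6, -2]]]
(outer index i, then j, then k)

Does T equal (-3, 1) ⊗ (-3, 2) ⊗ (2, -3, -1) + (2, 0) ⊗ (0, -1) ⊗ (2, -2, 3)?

Reconstruct entrywise from the claimed factors. For example, T[0,1,2] = 0 and Σₗ aₗ[0]bₗ[1]cₗ[2] = (-3)·(2)·(-1) + (2)·(-1)·(3) = 0; checking all 12 entries, every one matches. The claim holds.

Yes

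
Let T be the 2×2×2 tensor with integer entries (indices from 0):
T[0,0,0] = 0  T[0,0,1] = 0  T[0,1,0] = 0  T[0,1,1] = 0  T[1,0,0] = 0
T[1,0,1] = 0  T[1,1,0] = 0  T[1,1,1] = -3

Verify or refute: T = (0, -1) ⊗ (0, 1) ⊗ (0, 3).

Reconstruct entrywise from the claimed factors. For example, T[1,0,0] = 0 and Σₗ aₗ[1]bₗ[0]cₗ[0] = (-1)·(0)·(0) = 0; checking all 8 entries, every one matches. The claim holds.

Yes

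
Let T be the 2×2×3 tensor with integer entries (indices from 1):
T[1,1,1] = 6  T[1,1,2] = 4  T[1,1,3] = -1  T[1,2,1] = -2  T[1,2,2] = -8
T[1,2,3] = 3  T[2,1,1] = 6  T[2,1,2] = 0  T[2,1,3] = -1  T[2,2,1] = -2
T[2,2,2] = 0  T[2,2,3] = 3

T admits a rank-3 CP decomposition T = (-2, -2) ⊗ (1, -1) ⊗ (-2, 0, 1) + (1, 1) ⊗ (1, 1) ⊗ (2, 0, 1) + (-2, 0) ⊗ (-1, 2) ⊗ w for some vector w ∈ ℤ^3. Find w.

Subtract the known terms from T to get the rank-1 residual R = (-2, 0) ⊗ (-1, 2) ⊗ w, so R[i,j,k] = a[i]·b[j]·w[k]. Pick indices with nonzero a[1]·b[1] = (-2)·(-1) = 2. Only the fibre through (1,1,·) is needed: R[1,1,:] = T[1,1,:] − Σₗ aₗ[1]bₗ[1]cₗ = [6, 4, -1] − (-2)·(1)·(-2, 0, 1) − (1)·(1)·(2, 0, 1) = [0, 4, 0]. Then w[k] = R[1,1,k] / 2 for each k, giving w = [0, 4, 0] / 2 = (0, 2, 0).

w = (0, 2, 0)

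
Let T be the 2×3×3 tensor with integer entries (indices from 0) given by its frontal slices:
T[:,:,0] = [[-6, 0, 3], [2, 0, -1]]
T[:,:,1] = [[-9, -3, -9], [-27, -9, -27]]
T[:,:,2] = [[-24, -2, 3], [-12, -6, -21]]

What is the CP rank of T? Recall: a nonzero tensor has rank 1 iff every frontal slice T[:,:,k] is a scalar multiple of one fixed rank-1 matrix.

Lower bound: the mode-1 unfolding of T (rows indexed by i, columns by (j,k) = (0,0), (0,1), (0,2), (1,0), (1,1), (1,2), (2,0), (2,1), (2,2)) is [[-6, -9, -24, 0, -3, -2, 3, -9, 3], [2, -27, -12, 0, -9, -6, -1, -27, -21]].
There the 2×2 minor on rows i ∈ {0, 1}, columns (j,k) ∈ {(0,0), (0,1)} is det [[-6, -9], [2, -27]] = 180 ≠ 0, so this unfolding has rank ≥ 2; CP rank is at least every unfolding rank, so rank(T) ≥ 2. (Unfolding ranks only ever bound the CP rank from below — rank(T) can be strictly larger than all of them — so the matching upper bound has to come from an explicit 2-term decomposition.)
Upper bound — finding two terms. Write S_k = T[:,:,k] for the frontal slices: S₀ = [[-6, 0, 3], [2, 0, -1]], S₁ = [[-9, -3, -9], [-27, -9, -27]], S₂ = [[-24, -2, 3], [-12, -6, -21]].
If T = a₁ ⊗ b₁ ⊗ c₁ + a₂ ⊗ b₂ ⊗ c₂ then each S_k = c₁[k]·a₁b₁ᵀ + c₂[k]·a₂b₂ᵀ. S₀ and S₁ are linearly independent, so a₁b₁ᵀ and a₂b₂ᵀ must span the same plane of matrices: they are the rank-1 matrices of the form x·S₀ + y·S₁.
The 2×2 minor of x·S₀ + y·S₁ on rows {0,1}, columns {0,1} is 60·xy = 60·(y)(x), vanishing at (x:y) = (1:0) and (0:1).
M₁ = S₀ = [[-6, 0, 3], [2, 0, -1]] = −[3, -1][2, 0, -1]ᵀ and M₂ = S₁ = [[-9, -3, -9], [-27, -9, -27]] = (-3)·[1, 3][3, 1, 3]ᵀ, so take a₁ = [3, -1], b₁ = [2, 0, -1], a₂ = [1, 3], b₂ = [3, 1, 3].
Each slice is an integer combination of E₁ = a₁b₁ᵀ and E₂ = a₂b₂ᵀ: S₀ = −E₁, S₁ = −3·E₂, S₂ = −3·E₁ − 2·E₂; reading off coefficients, c₁ = [-1, 0, -3] and c₂ = [0, -3, -2].
Hence T = [3, -1] ⊗ [2, 0, -1] ⊗ [-1, 0, -3] + [1, 3] ⊗ [3, 1, 3] ⊗ [0, -3, -2], so rank(T) ≤ 2.
These bounds meet, so rank(T) = 2.

2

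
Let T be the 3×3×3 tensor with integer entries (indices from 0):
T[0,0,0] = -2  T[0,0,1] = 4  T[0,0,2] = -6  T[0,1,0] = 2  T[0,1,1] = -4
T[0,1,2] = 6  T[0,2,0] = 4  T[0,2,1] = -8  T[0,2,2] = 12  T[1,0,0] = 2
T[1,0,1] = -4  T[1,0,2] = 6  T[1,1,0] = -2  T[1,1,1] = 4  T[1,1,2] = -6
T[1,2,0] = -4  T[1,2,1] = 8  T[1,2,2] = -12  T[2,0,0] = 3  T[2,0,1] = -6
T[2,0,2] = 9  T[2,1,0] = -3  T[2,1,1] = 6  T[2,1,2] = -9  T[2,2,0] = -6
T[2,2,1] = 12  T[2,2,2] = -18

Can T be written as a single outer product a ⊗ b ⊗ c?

The mode-1 fibre T[:,0,0] = [-2, 2, 3] gives a = [2, -2, -3] (primitive direction); the mode-2 fibre T[0,:,0] = [-2, 2, 4] gives b = [1, -1, -2]; then c[k] = T[0,0,k] / (a[0]·b[0]) = [-2, 4, -6] / 2 = [-1, 2, -3].
Expanding [2, -2, -3] ⊗ [1, -1, -2] ⊗ [-1, 2, -3] reproduces all 27 entries of T, so T = [2, -2, -3] ⊗ [1, -1, -2] ⊗ [-1, 2, -3] and rank(T) ≤ 1.
Equivalently every frontal slice T[:,:,k] is c[k] times the rank-1 matrix [2, -2, -3] ⊗ [1, -1, -2]. So T has rank 1 (it is nonzero).

Yes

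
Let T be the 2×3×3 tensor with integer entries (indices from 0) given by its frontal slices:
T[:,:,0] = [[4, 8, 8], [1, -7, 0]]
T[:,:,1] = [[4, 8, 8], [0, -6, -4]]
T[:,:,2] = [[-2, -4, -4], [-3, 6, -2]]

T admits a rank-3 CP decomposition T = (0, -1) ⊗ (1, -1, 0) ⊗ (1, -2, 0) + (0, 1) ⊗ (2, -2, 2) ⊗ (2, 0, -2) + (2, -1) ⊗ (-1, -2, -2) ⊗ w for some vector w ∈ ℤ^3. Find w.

Subtract the known terms from T to get the rank-1 residual R = (2, -1) ⊗ (-1, -2, -2) ⊗ w, so R[i,j,k] = a[i]·b[j]·w[k]. Pick indices with nonzero a[0]·b[0] = (2)·(-1) = -2. Only the fibre through (0,0,·) is needed: R[0,0,:] = T[0,0,:] − Σₗ aₗ[0]bₗ[0]cₗ = [4, 4, -2] − (0)·(1)·(1, -2, 0) − (0)·(2)·(2, 0, -2) = [4, 4, -2]. Then w[k] = R[0,0,k] / -2 for each k, giving w = [4, 4, -2] / -2 = (-2, -2, 1).

w = (-2, -2, 1)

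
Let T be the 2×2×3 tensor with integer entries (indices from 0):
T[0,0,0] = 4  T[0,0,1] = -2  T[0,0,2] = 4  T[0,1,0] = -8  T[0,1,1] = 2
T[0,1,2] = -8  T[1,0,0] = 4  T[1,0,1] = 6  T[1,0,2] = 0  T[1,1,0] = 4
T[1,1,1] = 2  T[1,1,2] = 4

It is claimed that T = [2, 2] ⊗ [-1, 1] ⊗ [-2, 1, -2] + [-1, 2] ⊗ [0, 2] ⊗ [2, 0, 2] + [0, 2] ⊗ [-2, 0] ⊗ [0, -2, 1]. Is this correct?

Reconstruct entrywise from the claimed factors. For example, T[0,0,0] = 4 and Σₗ aₗ[0]bₗ[0]cₗ[0] = (2)·(-1)·(-2) + (-1)·(0)·(2) + (0)·(-2)·(0) = 4; checking all 12 entries, every one matches. The claim holds.

Yes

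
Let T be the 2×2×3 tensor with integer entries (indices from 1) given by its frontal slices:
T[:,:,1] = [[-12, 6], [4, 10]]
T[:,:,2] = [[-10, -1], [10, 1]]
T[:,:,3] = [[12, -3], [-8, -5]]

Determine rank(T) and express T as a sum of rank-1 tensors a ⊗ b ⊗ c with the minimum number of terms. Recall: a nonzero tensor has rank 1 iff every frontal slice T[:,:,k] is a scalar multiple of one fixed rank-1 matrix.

rank(T) = 3

Lower bound: the mode-3 unfolding of T (rows indexed by k, columns by (i,j) = (1,1), (1,2), (2,1), (2,2)) is [[-12, 6, 4, 10], [-10, -1, 10, 1], [12, -3, -8, -5]].
There the 3×3 minor on rows k ∈ {1, 2, 3}, columns (i,j) ∈ {(1,1), (1,2), (2,1)} is det [[-12, 6, 4], [-10, -1, 10], [12, -3, -8]] = -48 ≠ 0, so this unfolding has rank ≥ 3; CP rank is at least every unfolding rank, so rank(T) ≥ 3. (Flattening ranks never certify an upper bound on CP rank; for that we must actually write T with 3 rank-1 terms.)
Upper bound: T is a sum of 3 rank-1 terms, T = [1, -1] ⊗ [1, 0] ⊗ [-4, -8, 8] + [1, -1] ⊗ [2, 1] ⊗ [-2, -1, 1] + [1, 1] ⊗ [1, -2] ⊗ [-4, 0, 2] (one valid choice — decompositions are not unique — normalised so each a, b is primitive with positive first nonzero entry; check it by expanding all entries), so rank(T) ≤ 3.
These bounds meet, so rank(T) = 3.
Check entry T[1,1,3] = 12: (1)·(1)·(8) + (1)·(2)·(1) + (1)·(1)·(2) = 12.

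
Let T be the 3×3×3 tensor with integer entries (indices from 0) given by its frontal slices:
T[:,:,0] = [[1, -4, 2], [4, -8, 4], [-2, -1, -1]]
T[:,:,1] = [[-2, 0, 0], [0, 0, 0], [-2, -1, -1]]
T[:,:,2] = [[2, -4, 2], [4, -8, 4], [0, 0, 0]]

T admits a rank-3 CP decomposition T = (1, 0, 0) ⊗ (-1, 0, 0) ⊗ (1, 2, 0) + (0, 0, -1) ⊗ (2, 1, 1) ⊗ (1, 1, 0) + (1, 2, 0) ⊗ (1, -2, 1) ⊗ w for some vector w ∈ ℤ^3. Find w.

w = (2, 0, 2)

Subtract the known terms from T to get the rank-1 residual R = (1, 2, 0) ⊗ (1, -2, 1) ⊗ w, so R[i,j,k] = a[i]·b[j]·w[k]. Pick indices with nonzero a[0]·b[0] = (1)·(1) = 1. Only the fibre through (0,0,·) is needed: R[0,0,:] = T[0,0,:] − Σₗ aₗ[0]bₗ[0]cₗ = [1, -2, 2] − (1)·(-1)·(1, 2, 0) − (0)·(2)·(1, 1, 0) = [2, 0, 2]. Then w[k] = R[0,0,k] / 1 for each k, giving w = [2, 0, 2] / 1 = (2, 0, 2).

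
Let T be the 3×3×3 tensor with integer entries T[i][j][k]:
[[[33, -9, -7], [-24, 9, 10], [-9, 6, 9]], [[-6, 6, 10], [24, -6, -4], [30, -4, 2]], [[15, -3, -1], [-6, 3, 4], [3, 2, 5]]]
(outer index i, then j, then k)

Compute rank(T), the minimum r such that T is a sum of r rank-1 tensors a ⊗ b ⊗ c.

2

Lower bound: in the mode-3 unfolding of T (rows indexed by k, columns by (i,j)) the 2×2 minor on rows k ∈ {0, 1}, columns (i,j) ∈ {(0,0), (0,1)} is det [[33, -24], [-9, 9]] = 81 ≠ 0, so that unfolding has rank ≥ 2 and hence rank(T) ≥ 2 (CP rank is at least every unfolding rank, though it can be larger).
Upper bound: with S_k = T[:,:,k], the two rank-1 terms a₁b₁ᵀ, a₂b₂ᵀ are the rank-1 members of the pencil x·S₀ + y·S₁.
The 2×2 minor of x·S₀ + y·S₁ on rows {0,1}, columns {0,1} is 648·x² − 216·xy = 216·(3·x − y)(x), vanishing at (x:y) = (1:3) and (0:1).
M₁ = S₀ + 3·S₁ = [[6, 3, 9], [12, 6, 18], [6, 3, 9]] = 3·[1, 2, 1][2, 1, 3]ᵀ and M₂ = S₁ = [[-9, 9, 6], [6, -6, -4], [-3, 3, 2]] = −[3, -2, 1][3, -3, -2]ᵀ, so take a₁ = [1, 2, 1], b₁ = [2, 1, 3], a₂ = [3, -2, 1], b₂ = [3, -3, -2].
Each slice is an integer combination of E₁ = a₁b₁ᵀ and E₂ = a₂b₂ᵀ: S₀ = 3·E₁ + 3·E₂, S₁ = −E₂, S₂ = E₁ − E₂; reading off coefficients, c₁ = [3, 0, 1] and c₂ = [3, -1, -1].
Hence T = [1, 2, 1] ⊗ [2, 1, 3] ⊗ [3, 0, 1] + [3, -2, 1] ⊗ [3, -3, -2] ⊗ [3, -1, -1], so rank(T) ≤ 2.
These bounds meet, so rank(T) = 2.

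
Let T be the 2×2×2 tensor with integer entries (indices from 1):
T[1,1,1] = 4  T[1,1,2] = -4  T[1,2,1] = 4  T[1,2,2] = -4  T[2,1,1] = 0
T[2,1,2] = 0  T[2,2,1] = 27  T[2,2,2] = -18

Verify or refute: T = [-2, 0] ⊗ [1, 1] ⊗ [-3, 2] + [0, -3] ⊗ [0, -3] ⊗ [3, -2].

No

Reconstruct entry (1,1,1) from the claimed factors: Σₗ aₗ[1]bₗ[1]cₗ[1] = (-2)·(1)·(-3) + (0)·(0)·(3) = 6, but T[1,1,1] = 4. The claim is false.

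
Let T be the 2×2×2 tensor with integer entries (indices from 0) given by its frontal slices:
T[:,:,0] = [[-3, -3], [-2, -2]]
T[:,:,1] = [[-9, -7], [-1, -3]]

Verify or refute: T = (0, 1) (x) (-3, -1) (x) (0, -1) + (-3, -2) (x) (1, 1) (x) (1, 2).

Reconstruct entry (0,0,1) from the claimed factors: Σₗ aₗ[0]bₗ[0]cₗ[1] = (0)·(-3)·(-1) + (-3)·(1)·(2) = -6, but T[0,0,1] = -9. The claim is false.

No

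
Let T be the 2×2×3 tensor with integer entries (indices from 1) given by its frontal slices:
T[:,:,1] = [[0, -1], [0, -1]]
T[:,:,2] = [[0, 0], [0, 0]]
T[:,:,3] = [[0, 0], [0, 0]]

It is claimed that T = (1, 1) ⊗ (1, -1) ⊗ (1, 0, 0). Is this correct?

Reconstruct entry (1,1,1) from the claimed factors: Σₗ aₗ[1]bₗ[1]cₗ[1] = (1)·(1)·(1) = 1, but T[1,1,1] = 0. The claim is false.

No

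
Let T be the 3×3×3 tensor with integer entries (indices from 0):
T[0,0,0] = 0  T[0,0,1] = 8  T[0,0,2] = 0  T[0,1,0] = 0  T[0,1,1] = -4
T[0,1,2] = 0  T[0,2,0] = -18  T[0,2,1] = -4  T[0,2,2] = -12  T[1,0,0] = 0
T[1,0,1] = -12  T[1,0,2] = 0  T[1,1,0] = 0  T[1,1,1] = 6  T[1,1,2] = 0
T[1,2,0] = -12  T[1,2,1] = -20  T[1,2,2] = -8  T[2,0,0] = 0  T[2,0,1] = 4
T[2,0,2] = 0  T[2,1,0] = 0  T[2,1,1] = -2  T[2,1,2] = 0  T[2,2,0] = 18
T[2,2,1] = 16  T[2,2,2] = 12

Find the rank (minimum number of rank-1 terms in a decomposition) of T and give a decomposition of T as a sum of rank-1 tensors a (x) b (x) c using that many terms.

Lower bound: the mode-3 unfolding of T (rows indexed by k, columns by (i,j) = (0,0), (0,1), (0,2), (1,0), (1,1), (1,2), (2,0), (2,1), (2,2)) is [[0, 0, -18, 0, 0, -12, 0, 0, 18], [8, -4, -4, -12, 6, -20, 4, -2, 16], [0, 0, -12, 0, 0, -8, 0, 0, 12]].
There the 2×2 minor on rows k ∈ {0, 1}, columns (i,j) ∈ {(0,0), (0,2)} is det [[0, -18], [8, -4]] = 144 ≠ 0, so this unfolding has rank ≥ 2; CP rank is at least every unfolding rank, so rank(T) ≥ 2. (This is only a lower bound: in general the CP rank may exceed every unfolding rank, so we still need to exhibit 2 rank-1 terms summing to T.)
Upper bound — finding two terms. Write S_k = T[:,:,k] for the frontal slices: S₀ = [[0, 0, -18], [0, 0, -12], [0, 0, 18]], S₁ = [[8, -4, -4], [-12, 6, -20], [4, -2, 16]], S₂ = [[0, 0, -12], [0, 0, -8], [0, 0, 12]].
If T = a₁ (x) b₁ (x) c₁ + a₂ (x) b₂ (x) c₂ then each S_k = c₁[k]·a₁b₁ᵀ + c₂[k]·a₂b₂ᵀ. S₀ and S₁ are linearly independent, so a₁b₁ᵀ and a₂b₂ᵀ must span the same plane of matrices: they are the rank-1 matrices of the form x·S₀ + y·S₁.
The 2×2 minor of x·S₀ + y·S₁ on rows {0,1}, columns {0,2} is −312·xy − 208·y² = (-104)·(3·x + 2·y)(y), vanishing at (x:y) = (2:-3) and (1:0).
M₁ = 2·S₀ − 3·S₁ = [[-24, 12, -24], [36, -18, 36], [-12, 6, -12]] = (-6)·[2, -3, 1][2, -1, 2]ᵀ and M₂ = S₀ = [[0, 0, -18], [0, 0, -12], [0, 0, 18]] = (-6)·[3, 2, -3][0, 0, 1]ᵀ, so take a₁ = [2, -3, 1], b₁ = [2, -1, 2], a₂ = [3, 2, -3], b₂ = [0, 0, 1].
Each slice is an integer combination of E₁ = a₁b₁ᵀ and E₂ = a₂b₂ᵀ: S₀ = −6·E₂, S₁ = 2·E₁ − 4·E₂, S₂ = −4·E₂; reading off coefficients, c₁ = [0, 2, 0] and c₂ = [-6, -4, -4].
Hence T = [2, -3, 1] (x) [2, -1, 2] (x) [0, 2, 0] + [3, 2, -3] (x) [0, 0, 1] (x) [-6, -4, -4], so rank(T) ≤ 2.
These bounds meet, so rank(T) = 2.

rank(T) = 2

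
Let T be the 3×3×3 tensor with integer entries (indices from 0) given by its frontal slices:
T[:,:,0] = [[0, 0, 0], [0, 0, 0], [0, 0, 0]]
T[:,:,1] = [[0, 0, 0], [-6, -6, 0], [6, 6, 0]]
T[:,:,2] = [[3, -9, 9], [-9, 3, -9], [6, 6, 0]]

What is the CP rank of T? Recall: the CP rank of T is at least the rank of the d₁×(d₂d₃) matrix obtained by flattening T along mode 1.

Lower bound: the mode-3 unfolding of T (rows indexed by k, columns by (i,j) = (0,0), (0,1), (0,2), (1,0), (1,1), (1,2), (2,0), (2,1), (2,2)) is [[0, 0, 0, 0, 0, 0, 0, 0, 0], [0, 0, 0, -6, -6, 0, 6, 6, 0], [3, -9, 9, -9, 3, -9, 6, 6, 0]].
There the 2×2 minor on rows k ∈ {1, 2}, columns (i,j) ∈ {(0,0), (1,0)} is det [[0, -6], [3, -9]] = 18 ≠ 0, so this unfolding has rank ≥ 2; CP rank is at least every unfolding rank, so rank(T) ≥ 2. (Flattening ranks never certify an upper bound on CP rank; for that we must actually write T with 2 rank-1 terms.)
Upper bound — finding two terms. Write S_k = T[:,:,k] for the frontal slices: S₀ = [[0, 0, 0], [0, 0, 0], [0, 0, 0]], S₁ = [[0, 0, 0], [-6, -6, 0], [6, 6, 0]], S₂ = [[3, -9, 9], [-9, 3, -9], [6, 6, 0]].
If T = a₁ ⊗ b₁ ⊗ c₁ + a₂ ⊗ b₂ ⊗ c₂ then each S_k = c₁[k]·a₁b₁ᵀ + c₂[k]·a₂b₂ᵀ. S₁ and S₂ are linearly independent, so a₁b₁ᵀ and a₂b₂ᵀ must span the same plane of matrices: they are the rank-1 matrices of the form x·S₁ + y·S₂.
The 2×2 minor of x·S₁ + y·S₂ on rows {0,1}, columns {0,1} is −72·xy − 72·y² = (-72)·(y)(x + y), vanishing at (x:y) = (1:0) and (1:-1).
M₁ = S₁ = [[0, 0, 0], [-6, -6, 0], [6, 6, 0]] = (-6)·(0, 1, -1)(1, 1, 0)ᵀ and M₂ = S₁ − S₂ = [[-3, 9, -9], [3, -9, 9], [0, 0, 0]] = (-3)·(1, -1, 0)(1, -3, 3)ᵀ, so take a₁ = (0, 1, -1), b₁ = (1, 1, 0), a₂ = (1, -1, 0), b₂ = (1, -3, 3).
Each slice is an integer combination of E₁ = a₁b₁ᵀ and E₂ = a₂b₂ᵀ: S₀ = 0, S₁ = −6·E₁, S₂ = −6·E₁ + 3·E₂; reading off coefficients, c₁ = (0, -6, -6) and c₂ = (0, 0, 3).
Hence T = (0, 1, -1) ⊗ (1, 1, 0) ⊗ (0, -6, -6) + (1, -1, 0) ⊗ (1, -3, 3) ⊗ (0, 0, 3), so rank(T) ≤ 2.
These bounds meet, so rank(T) = 2.
Check entry T[1,1,1] = -6: (1)·(1)·(-6) + (-1)·(-3)·(0) = -6.

2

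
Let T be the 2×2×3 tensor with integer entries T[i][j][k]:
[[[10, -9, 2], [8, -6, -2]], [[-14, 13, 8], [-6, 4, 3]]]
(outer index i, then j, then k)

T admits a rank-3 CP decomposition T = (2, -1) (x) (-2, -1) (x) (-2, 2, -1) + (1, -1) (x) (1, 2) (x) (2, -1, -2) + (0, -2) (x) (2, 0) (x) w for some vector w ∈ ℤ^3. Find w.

w = (2, -2, -2)

Subtract the known terms from T to get the rank-1 residual R = (0, -2) (x) (2, 0) (x) w, so R[i,j,k] = a[i]·b[j]·w[k]. Pick indices with nonzero a[1]·b[0] = (-2)·(2) = -4. Only the fibre through (1,0,·) is needed: R[1,0,:] = T[1,0,:] − Σₗ aₗ[1]bₗ[0]cₗ = [-14, 13, 8] − (-1)·(-2)·(-2, 2, -1) − (-1)·(1)·(2, -1, -2) = [-8, 8, 8]. Then w[k] = R[1,0,k] / -4 for each k, giving w = [-8, 8, 8] / -4 = (2, -2, -2).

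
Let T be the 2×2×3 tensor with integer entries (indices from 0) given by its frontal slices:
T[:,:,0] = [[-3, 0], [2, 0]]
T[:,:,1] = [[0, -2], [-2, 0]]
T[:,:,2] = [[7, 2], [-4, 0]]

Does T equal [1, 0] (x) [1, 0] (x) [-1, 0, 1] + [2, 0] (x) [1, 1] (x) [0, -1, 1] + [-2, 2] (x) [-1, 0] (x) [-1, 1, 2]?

Reconstruct entrywise from the claimed factors. For example, T[0,1,1] = -2 and Σₗ aₗ[0]bₗ[1]cₗ[1] = (1)·(0)·(0) + (2)·(1)·(-1) + (-2)·(0)·(1) = -2; checking all 12 entries, every one matches. The claim holds.

Yes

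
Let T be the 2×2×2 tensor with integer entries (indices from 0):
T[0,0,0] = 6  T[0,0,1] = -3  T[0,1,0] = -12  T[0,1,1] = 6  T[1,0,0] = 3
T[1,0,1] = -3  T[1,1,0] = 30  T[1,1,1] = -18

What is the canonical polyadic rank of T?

Lower bound: the mode-2 unfolding of T (rows indexed by j, columns by (i,k) = (0,0), (0,1), (1,0), (1,1)) is [[6, -3, 3, -3], [-12, 6, 30, -18]].
There the 2×2 minor on rows j ∈ {0, 1}, columns (i,k) ∈ {(0,0), (1,0)} is det [[6, 3], [-12, 30]] = 216 ≠ 0, so this unfolding has rank ≥ 2; CP rank is at least every unfolding rank, so rank(T) ≥ 2. (This is only a lower bound: in general the CP rank may exceed every unfolding rank, so we still need to exhibit 2 rank-1 terms summing to T.)
Upper bound — finding two terms. Write S_k = T[:,:,k] for the frontal slices: S₀ = [[6, -12], [3, 30]], S₁ = [[-3, 6], [-3, -18]].
If T = a₁ ⊗ b₁ ⊗ c₁ + a₂ ⊗ b₂ ⊗ c₂ then each S_k = c₁[k]·a₁b₁ᵀ + c₂[k]·a₂b₂ᵀ. S₀ and S₁ are linearly independent, so a₁b₁ᵀ and a₂b₂ᵀ must span the same plane of matrices: they are the rank-1 matrices of the form x·S₀ + y·S₁.
det(x·S₀ + y·S₁) is 216·x² − 252·xy + 72·y² = 36·(3·x − 2·y)(2·x − y), vanishing at (x:y) = (2:3) and (1:2).
M₁ = 2·S₀ + 3·S₁ = [[3, -6], [-3, 6]] = 3·[1, -1][1, -2]ᵀ and M₂ = S₀ + 2·S₁ = [[0, 0], [-3, -6]] = (-3)·[0, 1][1, 2]ᵀ, so take a₁ = [1, -1], b₁ = [1, -2], a₂ = [0, 1], b₂ = [1, 2].
Each slice is an integer combination of E₁ = a₁b₁ᵀ and E₂ = a₂b₂ᵀ: S₀ = 6·E₁ + 9·E₂, S₁ = −3·E₁ − 6·E₂; reading off coefficients, c₁ = [6, -3] and c₂ = [9, -6].
Hence T = [1, -1] ⊗ [1, -2] ⊗ [6, -3] + [0, 1] ⊗ [1, 2] ⊗ [9, -6], so rank(T) ≤ 2.
These bounds meet, so rank(T) = 2.
Check entry T[1,1,1] = -18: (-1)·(-2)·(-3) + (1)·(2)·(-6) = -18.

2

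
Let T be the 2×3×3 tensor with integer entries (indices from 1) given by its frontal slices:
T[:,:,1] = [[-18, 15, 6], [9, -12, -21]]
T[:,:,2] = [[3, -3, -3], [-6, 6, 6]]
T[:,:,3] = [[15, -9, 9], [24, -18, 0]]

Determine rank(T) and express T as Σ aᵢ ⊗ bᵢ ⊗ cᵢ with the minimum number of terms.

rank(T) = 2

Lower bound: in the mode-1 unfolding of T (rows indexed by i, columns by (j,k)) the 2×2 minor on rows i ∈ {1, 2}, columns (j,k) ∈ {(1,1), (1,2)} is det [[-18, 3], [9, -6]] = 81 ≠ 0, so that unfolding has rank ≥ 2 and hence rank(T) ≥ 2 (CP rank is at least every unfolding rank, though it can be larger).
Upper bound: with S_k = T[:,:,k], the two rank-1 terms a₁b₁ᵀ, a₂b₂ᵀ are the rank-1 members of the pencil x·S₁ + y·S₂.
The 2×2 minor of x·S₁ + y·S₂ on rows {1,2}, columns {1,2} is 81·x² − 27·xy = 27·(3·x − y)(x), vanishing at (x:y) = (1:3) and (0:1).
M₁ = S₁ + 3·S₂ = [[-9, 6, -3], [-9, 6, -3]] = (-3)·[1, 1][3, -2, 1]ᵀ and M₂ = S₂ = [[3, -3, -3], [-6, 6, 6]] = 3·[1, -2][1, -1, -1]ᵀ, so take a₁ = [1, 1], b₁ = [3, -2, 1], a₂ = [1, -2], b₂ = [1, -1, -1].
Each slice is an integer combination of E₁ = a₁b₁ᵀ and E₂ = a₂b₂ᵀ: S₁ = −3·E₁ − 9·E₂, S₂ = 3·E₂, S₃ = 6·E₁ − 3·E₂; reading off coefficients, c₁ = [-3, 0, 6] and c₂ = [-9, 3, -3].
Hence T = [1, 1] ⊗ [3, -2, 1] ⊗ [-3, 0, 6] + [1, -2] ⊗ [1, -1, -1] ⊗ [-9, 3, -3], so rank(T) ≤ 2.
These bounds meet, so rank(T) = 2.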